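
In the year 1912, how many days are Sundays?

1 January 1912 is a Monday.
From 1 January 1912 to 31 December 1912 is 366 days inclusive.
366 = 7 × 52 + 2, so there are 52 full weeks plus 2 extra days.
Each full week contributes one Sunday: 52 so far.
The 2 extra days are Mon, Tue — none qualify.
Total: 52 + 0 = 52.

52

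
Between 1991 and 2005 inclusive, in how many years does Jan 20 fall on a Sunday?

2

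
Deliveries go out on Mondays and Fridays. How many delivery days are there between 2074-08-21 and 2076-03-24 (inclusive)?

2074-08-21 is a Tuesday.
The range spans 582 days (inclusive of both endpoints).
582 = 7 × 83 + 1, so there are 83 full weeks plus 1 extra day.
Each full week contributes 2 days from the set (Mon, Fri): 83 × 2 = 166.
The 1 extra day is Tuesday — none qualify.
Total: 166 + 0 = 166.

166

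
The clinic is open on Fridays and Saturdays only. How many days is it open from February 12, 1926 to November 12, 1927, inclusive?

184

February 12, 1926 is a Friday.
From February 12, 1926 to November 12, 1927 is 639 days inclusive.
639 = 7 × 91 + 2, so there are 91 full weeks plus 2 extra days.
Each full week contributes 2 days from the set (Fri, Sat): 91 × 2 = 182.
The 2 extra days are Fri, Sat — 2 of them qualify.
Total: 182 + 2 = 184.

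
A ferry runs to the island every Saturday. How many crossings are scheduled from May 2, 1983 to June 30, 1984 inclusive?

61 Saturdays

May 2, 1983 is a Monday.
The range spans 426 days (inclusive of both endpoints).
426 = 7 × 60 + 6, so there are 60 full weeks plus 6 extra days.
Each full week contributes one Saturday: 60 so far.
The 6 extra days are Mon, Tue, Wed, Thu, Fri, Sat — 1 of them qualifies.
Total: 60 + 1 = 61.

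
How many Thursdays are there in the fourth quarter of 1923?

13

1 October 1923 is a Monday.
The range spans 92 days (inclusive of both endpoints).
92 = 7 × 13 + 1, so there are 13 full weeks plus 1 extra day.
Each full week contributes one Thursday: 13 so far.
The 1 extra day is Monday — none qualify.
Total: 13 + 0 = 13.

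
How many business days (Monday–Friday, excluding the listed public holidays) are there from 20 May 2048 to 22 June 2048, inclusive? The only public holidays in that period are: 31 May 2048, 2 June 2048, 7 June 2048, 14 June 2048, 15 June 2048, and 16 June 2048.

20 May 2048 is a Wednesday.
From 20 May 2048 to 22 June 2048 is 34 days inclusive.
34 = 7 × 4 + 6, so there are 4 full weeks plus 6 extra days.
Each full week contributes 5 weekdays (Mon–Fri): 4 × 5 = 20.
The 6 extra days are Wednesday, Thursday, Friday, Saturday, Sunday, Monday — 4 of them qualify.
Total: 20 + 4 = 24.
Holidays: 31 May 2048 (Sun); 2 June 2048 (Tue); 7 June 2048 (Sun); 14 June 2048 (Sun); 15 June 2048 (Mon); 16 June 2048 (Tue).
3 of the 6 holidays fall on weekdays; the rest are weekends and were already excluded.
Business days: 24 − 3 = 21.

21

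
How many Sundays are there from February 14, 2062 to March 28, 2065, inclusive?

162 Sundays

February 14, 2062 is a Tuesday.
That's 1139 days from start to end, counting both.
1139 = 7 × 162 + 5, so there are 162 full weeks plus 5 extra days.
Each full week contributes one Sunday: 162 so far.
The 5 extra days are Tue, Wed, Thu, Fri, Sat — none qualify.
Total: 162 + 0 = 162.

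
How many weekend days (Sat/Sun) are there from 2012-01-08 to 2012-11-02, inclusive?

2012-01-08 is a Sunday.
From 2012-01-08 to 2012-11-02 is 300 days inclusive.
300 = 7 × 42 + 6, so there are 42 full weeks plus 6 extra days.
Each full week contributes 2 weekend days (Sat, Sun): 42 × 2 = 84.
The 6 extra days are Sun, Mon, Tue, Wed, Thu, Fri — 1 of them qualifies.
Total: 84 + 1 = 85.

85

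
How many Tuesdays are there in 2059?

52

Jan 1, 2059 is a Wednesday.
That's 365 days from start to end, counting both.
365 = 7 × 52 + 1, so there are 52 full weeks plus 1 extra day.
Each full week contributes one Tuesday: 52 so far.
The 1 extra day is Wednesday — none qualify.
Total: 52 + 0 = 52.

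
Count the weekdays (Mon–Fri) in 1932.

261 weekdays

Jan 1, 1932 is a Friday.
From Jan 1, 1932 to Dec 31, 1932 is 366 days inclusive.
366 = 7 × 52 + 2, so there are 52 full weeks plus 2 extra days.
Each full week contributes 5 weekdays (Mon–Fri): 52 × 5 = 260.
The 2 extra days are Friday, Saturday — 1 of them qualifies.
Total: 260 + 1 = 261.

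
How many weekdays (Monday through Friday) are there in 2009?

261 weekdays

Jan 1, 2009 is a Thursday.
The range spans 365 days (inclusive of both endpoints).
365 = 7 × 52 + 1, so there are 52 full weeks plus 1 extra day.
Each full week contributes 5 weekdays (Mon–Fri): 52 × 5 = 260.
The 1 extra day is Thursday — 1 of them qualifies.
Total: 260 + 1 = 261.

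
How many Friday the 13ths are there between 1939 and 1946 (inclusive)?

14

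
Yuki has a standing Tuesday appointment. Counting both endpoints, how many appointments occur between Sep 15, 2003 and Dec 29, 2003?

Sep 15, 2003 is a Monday.
That's 106 days from start to end, counting both.
106 = 7 × 15 + 1, so there are 15 full weeks plus 1 extra day.
Each full week contributes one Tuesday: 15 so far.
The 1 extra day is Mon — none qualify.
Total: 15 + 0 = 15.

15 Tuesdays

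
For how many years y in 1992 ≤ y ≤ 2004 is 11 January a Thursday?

Day of week of January 11 in each year:
1992: Sat, 1993: Mon, 1994: Tue, 1995: Wed, 1996: Thu ✓, 1997: Sat, 1998: Sun, 1999: Mon, 2000: Tue, 2001: Thu ✓, 2002: Fri, 2003: Sat, 2004: Sun
Thursdays: 1996, 2001.

2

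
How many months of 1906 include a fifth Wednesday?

4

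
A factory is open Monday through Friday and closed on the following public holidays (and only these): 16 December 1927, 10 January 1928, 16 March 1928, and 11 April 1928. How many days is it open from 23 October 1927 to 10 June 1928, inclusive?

161

23 October 1927 is a Sunday.
The range spans 232 days (inclusive of both endpoints).
232 = 7 × 33 + 1, so there are 33 full weeks plus 1 extra day.
Each full week contributes 5 weekdays (Mon–Fri): 33 × 5 = 165.
The 1 extra day is Sun — none qualify.
Total: 165 + 0 = 165.
Holidays: 16 December 1927 (Fri); 10 January 1928 (Tue); 16 March 1928 (Fri); 11 April 1928 (Wed).
All 4 holidays fall on weekdays, so subtract 4.
Business days: 165 − 4 = 161.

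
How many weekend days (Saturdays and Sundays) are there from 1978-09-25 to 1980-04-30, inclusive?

166

1978-09-25 is a Monday.
From 1978-09-25 to 1980-04-30 is 584 days inclusive.
584 = 7 × 83 + 3, so there are 83 full weeks plus 3 extra days.
Each full week contributes 2 weekend days (Sat, Sun): 83 × 2 = 166.
The 3 extra days are Monday, Tuesday, Wednesday — none qualify.
Total: 166 + 0 = 166.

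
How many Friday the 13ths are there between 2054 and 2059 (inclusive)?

Friday-the-13ths by year:
2054: Feb, Mar, Nov
2055: Aug
2056: Oct
2057: Apr, Jul
2058: Sep, Dec
2059: Jun

10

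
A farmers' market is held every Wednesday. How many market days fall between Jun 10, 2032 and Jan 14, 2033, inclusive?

31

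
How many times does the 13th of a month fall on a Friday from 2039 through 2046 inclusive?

15

Friday-the-13ths by year:
2039: May
2040: Jan, Apr, Jul
2041: Sep, Dec
2042: Jun
2043: Feb, Mar, Nov
2044: May
2045: Jan, Oct
2046: Apr, Jul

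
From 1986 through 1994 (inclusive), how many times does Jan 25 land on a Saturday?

2

Day of week of January 25 in each year:
1986: Sat ✓, 1987: Sun, 1988: Mon, 1989: Wed, 1990: Thu, 1991: Fri, 1992: Sat ✓, 1993: Mon, 1994: Tue
Saturdays: 1986, 1992.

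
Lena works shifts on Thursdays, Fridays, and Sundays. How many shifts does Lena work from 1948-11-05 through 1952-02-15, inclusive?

1948-11-05 is a Friday.
That's 1198 days from start to end, counting both.
1198 = 7 × 171 + 1, so there are 171 full weeks plus 1 extra day.
Each full week contributes 3 days from the set (Thu, Fri, Sun): 171 × 3 = 513.
The 1 extra day is Friday — 1 of them qualifies.
Total: 513 + 1 = 514.

514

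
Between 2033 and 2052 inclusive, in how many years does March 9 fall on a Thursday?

3

Day of week of March 9 in each year:
2033: Wed, 2034: Thu ✓, 2035: Fri, 2036: Sun, 2037: Mon, 2038: Tue, 2039: Wed, 2040: Fri, 2041: Sat, 2042: Sun, 2043: Mon, 2044: Wed, 2045: Thu ✓, 2046: Fri, 2047: Sat, 2048: Mon, 2049: Tue, 2050: Wed, 2051: Thu ✓, 2052: Sat
Thursdays: 2034, 2045, 2051.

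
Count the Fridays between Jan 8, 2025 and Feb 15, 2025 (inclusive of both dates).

6 Fridays

Jan 8, 2025 is a Wednesday.
From Jan 8, 2025 to Feb 15, 2025 is 39 days inclusive.
39 = 7 × 5 + 4, so there are 5 full weeks plus 4 extra days.
Each full week contributes one Friday: 5 so far.
The 4 extra days are Wed, Thu, Fri, Sat — 1 of them qualifies.
Total: 5 + 1 = 6.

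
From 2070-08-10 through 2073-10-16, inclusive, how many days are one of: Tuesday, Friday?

2070-08-10 is a Sunday.
That's 1164 days from start to end, counting both.
1164 = 7 × 166 + 2, so there are 166 full weeks plus 2 extra days.
Each full week contributes 2 days from the set (Tue, Fri): 166 × 2 = 332.
The 2 extra days are Sunday, Monday — none qualify.
Total: 332 + 0 = 332.

332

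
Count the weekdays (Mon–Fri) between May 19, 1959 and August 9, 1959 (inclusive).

May 19, 1959 is a Tuesday.
That's 83 days from start to end, counting both.
83 = 7 × 11 + 6, so there are 11 full weeks plus 6 extra days.
Each full week contributes 5 weekdays (Mon–Fri): 11 × 5 = 55.
The 6 extra days are Tue, Wed, Thu, Fri, Sat, Sun — 4 of them qualify.
Total: 55 + 4 = 59.

59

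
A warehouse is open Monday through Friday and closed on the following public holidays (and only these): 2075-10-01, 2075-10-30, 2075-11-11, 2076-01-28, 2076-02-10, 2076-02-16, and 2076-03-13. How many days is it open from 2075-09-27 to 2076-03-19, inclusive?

2075-09-27 is a Friday.
The range spans 175 days (inclusive of both endpoints).
175 = 7 × 25, so the span is exactly 25 full weeks.
Each full week contributes 5 weekdays (Mon–Fri): 25 × 5 = 125.
Total: 125.
Holidays: 2075-10-01 (Tue); 2075-10-30 (Wed); 2075-11-11 (Mon); 2076-01-28 (Tue); 2076-02-10 (Mon); 2076-02-16 (Sun); 2076-03-13 (Fri).
6 of the 7 holidays fall on weekdays; the rest are weekends and were already excluded.
Business days: 125 − 6 = 119.

119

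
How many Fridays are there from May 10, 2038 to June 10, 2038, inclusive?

May 10, 2038 is a Monday.
From May 10, 2038 to June 10, 2038 is 32 days inclusive.
32 = 7 × 4 + 4, so there are 4 full weeks plus 4 extra days.
Each full week contributes one Friday: 4 so far.
The 4 extra days are Mon, Tue, Wed, Thu — none qualify.
Total: 4 + 0 = 4.

4 Fridays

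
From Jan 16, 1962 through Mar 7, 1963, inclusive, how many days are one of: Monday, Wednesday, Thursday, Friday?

238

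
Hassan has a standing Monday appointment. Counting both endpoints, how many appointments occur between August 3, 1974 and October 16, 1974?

11

August 3, 1974 is a Saturday.
The range spans 75 days (inclusive of both endpoints).
75 = 7 × 10 + 5, so there are 10 full weeks plus 5 extra days.
Each full week contributes one Monday: 10 so far.
The 5 extra days are Saturday, Sunday, Monday, Tuesday, Wednesday — 1 of them qualifies.
Total: 10 + 1 = 11.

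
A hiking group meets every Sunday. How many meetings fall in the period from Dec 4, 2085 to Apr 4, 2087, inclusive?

69

Dec 4, 2085 is a Tuesday.
That's 487 days from start to end, counting both.
487 = 7 × 69 + 4, so there are 69 full weeks plus 4 extra days.
Each full week contributes one Sunday: 69 so far.
The 4 extra days are Tuesday, Wednesday, Thursday, Friday — none qualify.
Total: 69 + 0 = 69.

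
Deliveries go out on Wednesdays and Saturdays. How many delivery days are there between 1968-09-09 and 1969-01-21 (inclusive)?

38

1968-09-09 is a Monday.
From 1968-09-09 to 1969-01-21 is 135 days inclusive.
135 = 7 × 19 + 2, so there are 19 full weeks plus 2 extra days.
Each full week contributes 2 days from the set (Wed, Sat): 19 × 2 = 38.
The 2 extra days are Monday, Tuesday — none qualify.
Total: 38 + 0 = 38.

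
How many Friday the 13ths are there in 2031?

The 13th falls on a Friday when the month's 13th has weekday Fri.
Jan 13 is Mon; Feb 13 is Thu; Mar 13 is Thu; Apr 13 is Sun; May 13 is Tue; Jun 13 is Fri ✓; Jul 13 is Sun; Aug 13 is Wed; Sep 13 is Sat; Oct 13 is Mon; Nov 13 is Thu; Dec 13 is Sat.
Friday the 13ths: Jun.

1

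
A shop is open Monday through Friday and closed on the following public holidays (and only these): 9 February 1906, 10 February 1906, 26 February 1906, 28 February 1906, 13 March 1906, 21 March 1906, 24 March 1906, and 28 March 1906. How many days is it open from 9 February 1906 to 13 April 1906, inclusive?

9 February 1906 is a Friday.
The range spans 64 days (inclusive of both endpoints).
64 = 7 × 9 + 1, so there are 9 full weeks plus 1 extra day.
Each full week contributes 5 weekdays (Mon–Fri): 9 × 5 = 45.
The 1 extra day is Fri — 1 of them qualifies.
Total: 45 + 1 = 46.
Holidays: 9 February 1906 (Fri); 10 February 1906 (Sat); 26 February 1906 (Mon); 28 February 1906 (Wed); 13 March 1906 (Tue); 21 March 1906 (Wed); 24 March 1906 (Sat); 28 March 1906 (Wed).
6 of the 8 holidays fall on weekdays; the rest are weekends and were already excluded.
Business days: 46 − 6 = 40.

40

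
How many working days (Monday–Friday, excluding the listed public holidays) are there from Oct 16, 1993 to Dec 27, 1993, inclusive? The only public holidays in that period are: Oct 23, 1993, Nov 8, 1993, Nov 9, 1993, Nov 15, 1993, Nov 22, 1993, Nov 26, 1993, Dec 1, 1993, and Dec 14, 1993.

44 working days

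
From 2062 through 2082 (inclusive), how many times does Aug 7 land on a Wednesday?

3

Day of week of August 7 in each year:
2062: Mon, 2063: Tue, 2064: Thu, 2065: Fri, 2066: Sat, 2067: Sun, 2068: Tue, 2069: Wed ✓, 2070: Thu, 2071: Fri, 2072: Sun, 2073: Mon, 2074: Tue, 2075: Wed ✓, 2076: Fri, 2077: Sat, 2078: Sun, 2079: Mon, 2080: Wed ✓, 2081: Thu, 2082: Fri
Wednesdays: 2069, 2075, 2080.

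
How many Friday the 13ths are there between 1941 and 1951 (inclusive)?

Friday-the-13ths by year:
1941: Jun
1942: Feb, Mar, Nov
1943: Aug
1944: Oct
1945: Apr, Jul
1946: Sep, Dec
1947: Jun
1948: Feb, Aug
1949: May
1950: Jan, Oct
1951: Apr, Jul

18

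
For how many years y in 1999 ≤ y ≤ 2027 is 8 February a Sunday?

Day of week of February 8 in each year:
1999: Mon, 2000: Tue, 2001: Thu, 2002: Fri, 2003: Sat, 2004: Sun ✓, 2005: Tue, 2006: Wed, 2007: Thu, 2008: Fri, 2009: Sun ✓, 2010: Mon, 2011: Tue, 2012: Wed, 2013: Fri, 2014: Sat, 2015: Sun ✓, 2016: Mon, 2017: Wed, 2018: Thu, 2019: Fri, 2020: Sat, 2021: Mon, 2022: Tue, 2023: Wed, 2024: Thu, 2025: Sat, 2026: Sun ✓, 2027: Mon
Sundays: 2004, 2009, 2015, 2026.

4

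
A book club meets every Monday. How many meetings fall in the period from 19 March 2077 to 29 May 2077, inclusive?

10 Mondays

19 March 2077 is a Friday.
That's 72 days from start to end, counting both.
72 = 7 × 10 + 2, so there are 10 full weeks plus 2 extra days.
Each full week contributes one Monday: 10 so far.
The 2 extra days are Fri, Sat — none qualify.
Total: 10 + 0 = 10.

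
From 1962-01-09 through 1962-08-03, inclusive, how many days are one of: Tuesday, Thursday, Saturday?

89

1962-01-09 is a Tuesday.
That's 207 days from start to end, counting both.
207 = 7 × 29 + 4, so there are 29 full weeks plus 4 extra days.
Each full week contributes 3 days from the set (Tue, Thu, Sat): 29 × 3 = 87.
The 4 extra days are Tue, Wed, Thu, Fri — 2 of them qualify.
Total: 87 + 2 = 89.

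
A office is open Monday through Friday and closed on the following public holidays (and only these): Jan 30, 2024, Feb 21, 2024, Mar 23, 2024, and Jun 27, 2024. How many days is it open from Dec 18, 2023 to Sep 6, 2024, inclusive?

187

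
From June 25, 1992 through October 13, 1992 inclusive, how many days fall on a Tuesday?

June 25, 1992 is a Thursday.
The range spans 111 days (inclusive of both endpoints).
111 = 7 × 15 + 6, so there are 15 full weeks plus 6 extra days.
Each full week contributes one Tuesday: 15 so far.
The 6 extra days are Thu, Fri, Sat, Sun, Mon, Tue — 1 of them qualifies.
Total: 15 + 1 = 16.

16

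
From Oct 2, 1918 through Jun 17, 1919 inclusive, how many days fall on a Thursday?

37

Oct 2, 1918 is a Wednesday.
That's 259 days from start to end, counting both.
259 = 7 × 37, so the span is exactly 37 full weeks.
Each full week contributes one Thursday: 37 so far.
Total: 37.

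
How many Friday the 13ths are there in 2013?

2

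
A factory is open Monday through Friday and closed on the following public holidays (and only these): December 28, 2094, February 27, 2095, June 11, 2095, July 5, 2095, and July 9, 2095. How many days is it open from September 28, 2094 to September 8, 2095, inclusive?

246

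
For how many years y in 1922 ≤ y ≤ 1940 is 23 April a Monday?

Day of week of April 23 in each year:
1922: Sun, 1923: Mon ✓, 1924: Wed, 1925: Thu, 1926: Fri, 1927: Sat, 1928: Mon ✓, 1929: Tue, 1930: Wed, 1931: Thu, 1932: Sat, 1933: Sun, 1934: Mon ✓, 1935: Tue, 1936: Thu, 1937: Fri, 1938: Sat, 1939: Sun, 1940: Tue
Mondays: 1923, 1928, 1934.

3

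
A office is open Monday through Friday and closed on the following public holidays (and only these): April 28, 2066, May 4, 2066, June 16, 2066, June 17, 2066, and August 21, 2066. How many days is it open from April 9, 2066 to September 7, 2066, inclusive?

April 9, 2066 is a Friday.
That's 152 days from start to end, counting both.
152 = 7 × 21 + 5, so there are 21 full weeks plus 5 extra days.
Each full week contributes 5 weekdays (Mon–Fri): 21 × 5 = 105.
The 5 extra days are Friday, Saturday, Sunday, Monday, Tuesday — 3 of them qualify.
Total: 105 + 3 = 108.
Holidays: April 28, 2066 (Wed); May 4, 2066 (Tue); June 16, 2066 (Wed); June 17, 2066 (Thu); August 21, 2066 (Sat).
4 of the 5 holidays fall on weekdays; the rest are weekends and were already excluded.
Business days: 108 − 4 = 104.

104 business days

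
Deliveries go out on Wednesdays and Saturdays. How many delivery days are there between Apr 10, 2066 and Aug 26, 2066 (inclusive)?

40

Apr 10, 2066 is a Saturday.
That's 139 days from start to end, counting both.
139 = 7 × 19 + 6, so there are 19 full weeks plus 6 extra days.
Each full week contributes 2 days from the set (Wed, Sat): 19 × 2 = 38.
The 6 extra days are Saturday, Sunday, Monday, Tuesday, Wednesday, Thursday — 2 of them qualify.
Total: 38 + 2 = 40.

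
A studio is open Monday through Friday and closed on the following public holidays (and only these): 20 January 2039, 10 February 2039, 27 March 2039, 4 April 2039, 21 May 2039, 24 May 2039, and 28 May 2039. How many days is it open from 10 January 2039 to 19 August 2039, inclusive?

10 January 2039 is a Monday.
From 10 January 2039 to 19 August 2039 is 222 days inclusive.
222 = 7 × 31 + 5, so there are 31 full weeks plus 5 extra days.
Each full week contributes 5 weekdays (Mon–Fri): 31 × 5 = 155.
The 5 extra days are Monday, Tuesday, Wednesday, Thursday, Friday — 5 of them qualify.
Total: 155 + 5 = 160.
Holidays: 20 January 2039 (Thu); 10 February 2039 (Thu); 27 March 2039 (Sun); 4 April 2039 (Mon); 21 May 2039 (Sat); 24 May 2039 (Tue); 28 May 2039 (Sat).
4 of the 7 holidays fall on weekdays; the rest are weekends and were already excluded.
Business days: 160 − 4 = 156.

156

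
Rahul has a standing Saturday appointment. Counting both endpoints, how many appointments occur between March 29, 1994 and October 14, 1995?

81 Saturdays

March 29, 1994 is a Tuesday.
From March 29, 1994 to October 14, 1995 is 565 days inclusive.
565 = 7 × 80 + 5, so there are 80 full weeks plus 5 extra days.
Each full week contributes one Saturday: 80 so far.
The 5 extra days are Tue, Wed, Thu, Fri, Sat — 1 of them qualifies.
Total: 80 + 1 = 81.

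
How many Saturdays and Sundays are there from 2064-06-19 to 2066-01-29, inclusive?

2064-06-19 is a Thursday.
From 2064-06-19 to 2066-01-29 is 590 days inclusive.
590 = 7 × 84 + 2, so there are 84 full weeks plus 2 extra days.
Each full week contributes 2 weekend days (Sat, Sun): 84 × 2 = 168.
The 2 extra days are Thursday, Friday — none qualify.
Total: 168 + 0 = 168.

168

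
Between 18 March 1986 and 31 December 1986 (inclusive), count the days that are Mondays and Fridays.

18 March 1986 is a Tuesday.
From 18 March 1986 to 31 December 1986 is 289 days inclusive.
289 = 7 × 41 + 2, so there are 41 full weeks plus 2 extra days.
Each full week contributes 2 days from the set (Mon, Fri): 41 × 2 = 82.
The 2 extra days are Tue, Wed — none qualify.
Total: 82 + 0 = 82.

82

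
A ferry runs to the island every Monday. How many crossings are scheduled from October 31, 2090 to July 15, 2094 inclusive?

193 Mondays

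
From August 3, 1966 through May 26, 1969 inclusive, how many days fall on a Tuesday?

146 Tuesdays

August 3, 1966 is a Wednesday.
The range spans 1028 days (inclusive of both endpoints).
1028 = 7 × 146 + 6, so there are 146 full weeks plus 6 extra days.
Each full week contributes one Tuesday: 146 so far.
The 6 extra days are Wed, Thu, Fri, Sat, Sun, Mon — none qualify.
Total: 146 + 0 = 146.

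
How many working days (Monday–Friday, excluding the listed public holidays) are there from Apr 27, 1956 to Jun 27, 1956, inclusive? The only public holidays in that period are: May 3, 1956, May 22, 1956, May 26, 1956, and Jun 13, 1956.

Apr 27, 1956 is a Friday.
From Apr 27, 1956 to Jun 27, 1956 is 62 days inclusive.
62 = 7 × 8 + 6, so there are 8 full weeks plus 6 extra days.
Each full week contributes 5 weekdays (Mon–Fri): 8 × 5 = 40.
The 6 extra days are Friday, Saturday, Sunday, Monday, Tuesday, Wednesday — 4 of them qualify.
Total: 40 + 4 = 44.
Holidays: May 3, 1956 (Thu); May 22, 1956 (Tue); May 26, 1956 (Sat); Jun 13, 1956 (Wed).
3 of the 4 holidays fall on weekdays; the rest are weekends and were already excluded.
Business days: 44 − 3 = 41.

41 working days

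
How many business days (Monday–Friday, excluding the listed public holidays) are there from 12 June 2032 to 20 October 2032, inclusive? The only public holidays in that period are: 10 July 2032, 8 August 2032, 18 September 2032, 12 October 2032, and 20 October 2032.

91 business days

12 June 2032 is a Saturday.
That's 131 days from start to end, counting both.
131 = 7 × 18 + 5, so there are 18 full weeks plus 5 extra days.
Each full week contributes 5 weekdays (Mon–Fri): 18 × 5 = 90.
The 5 extra days are Sat, Sun, Mon, Tue, Wed — 3 of them qualify.
Total: 90 + 3 = 93.
Holidays: 10 July 2032 (Sat); 8 August 2032 (Sun); 18 September 2032 (Sat); 12 October 2032 (Tue); 20 October 2032 (Wed).
2 of the 5 holidays fall on weekdays; the rest are weekends and were already excluded.
Business days: 93 − 2 = 91.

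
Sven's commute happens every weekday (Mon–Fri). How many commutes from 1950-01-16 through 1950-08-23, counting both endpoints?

158

1950-01-16 is a Monday.
The range spans 220 days (inclusive of both endpoints).
220 = 7 × 31 + 3, so there are 31 full weeks plus 3 extra days.
Each full week contributes 5 weekdays (Mon–Fri): 31 × 5 = 155.
The 3 extra days are Monday, Tuesday, Wednesday — 3 of them qualify.
Total: 155 + 3 = 158.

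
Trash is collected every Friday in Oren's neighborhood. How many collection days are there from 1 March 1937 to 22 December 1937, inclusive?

42 Fridays

1 March 1937 is a Monday.
That's 297 days from start to end, counting both.
297 = 7 × 42 + 3, so there are 42 full weeks plus 3 extra days.
Each full week contributes one Friday: 42 so far.
The 3 extra days are Monday, Tuesday, Wednesday — none qualify.
Total: 42 + 0 = 42.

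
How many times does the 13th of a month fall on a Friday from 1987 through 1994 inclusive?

14

Friday-the-13ths by year:
1987: Feb, Mar, Nov
1988: May
1989: Jan, Oct
1990: Apr, Jul
1991: Sep, Dec
1992: Mar, Nov
1993: Aug
1994: May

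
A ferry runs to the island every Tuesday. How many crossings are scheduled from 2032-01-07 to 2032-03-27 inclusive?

11

2032-01-07 is a Wednesday.
From 2032-01-07 to 2032-03-27 is 81 days inclusive.
81 = 7 × 11 + 4, so there are 11 full weeks plus 4 extra days.
Each full week contributes one Tuesday: 11 so far.
The 4 extra days are Wednesday, Thursday, Friday, Saturday — none qualify.
Total: 11 + 0 = 11.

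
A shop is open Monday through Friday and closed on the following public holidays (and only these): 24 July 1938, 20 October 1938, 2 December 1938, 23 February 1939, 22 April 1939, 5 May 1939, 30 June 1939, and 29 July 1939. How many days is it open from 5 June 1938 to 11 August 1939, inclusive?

5 June 1938 is a Sunday.
The range spans 433 days (inclusive of both endpoints).
433 = 7 × 61 + 6, so there are 61 full weeks plus 6 extra days.
Each full week contributes 5 weekdays (Mon–Fri): 61 × 5 = 305.
The 6 extra days are Sunday, Monday, Tuesday, Wednesday, Thursday, Friday — 5 of them qualify.
Total: 305 + 5 = 310.
Holidays: 24 July 1938 (Sun); 20 October 1938 (Thu); 2 December 1938 (Fri); 23 February 1939 (Thu); 22 April 1939 (Sat); 5 May 1939 (Fri); 30 June 1939 (Fri); 29 July 1939 (Sat).
5 of the 8 holidays fall on weekdays; the rest are weekends and were already excluded.
Business days: 310 − 5 = 305.

305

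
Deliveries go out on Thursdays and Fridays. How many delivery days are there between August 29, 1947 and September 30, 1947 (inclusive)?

August 29, 1947 is a Friday.
From August 29, 1947 to September 30, 1947 is 33 days inclusive.
33 = 7 × 4 + 5, so there are 4 full weeks plus 5 extra days.
Each full week contributes 2 days from the set (Thu, Fri): 4 × 2 = 8.
The 5 extra days are Fri, Sat, Sun, Mon, Tue — 1 of them qualifies.
Total: 8 + 1 = 9.

9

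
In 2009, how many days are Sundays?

52

1 January 2009 is a Thursday.
From 1 January 2009 to 31 December 2009 is 365 days inclusive.
365 = 7 × 52 + 1, so there are 52 full weeks plus 1 extra day.
Each full week contributes one Sunday: 52 so far.
The 1 extra day is Thu — none qualify.
Total: 52 + 0 = 52.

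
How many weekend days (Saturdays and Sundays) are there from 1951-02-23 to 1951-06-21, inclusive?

34

1951-02-23 is a Friday.
The range spans 119 days (inclusive of both endpoints).
119 = 7 × 17, so the span is exactly 17 full weeks.
Each full week contributes 2 weekend days (Sat, Sun): 17 × 2 = 34.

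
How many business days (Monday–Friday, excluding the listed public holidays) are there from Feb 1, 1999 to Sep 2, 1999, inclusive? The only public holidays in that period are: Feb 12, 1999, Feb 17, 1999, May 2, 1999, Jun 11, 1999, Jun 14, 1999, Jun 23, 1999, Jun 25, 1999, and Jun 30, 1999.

Feb 1, 1999 is a Monday.
That's 214 days from start to end, counting both.
214 = 7 × 30 + 4, so there are 30 full weeks plus 4 extra days.
Each full week contributes 5 weekdays (Mon–Fri): 30 × 5 = 150.
The 4 extra days are Monday, Tuesday, Wednesday, Thursday — 4 of them qualify.
Total: 150 + 4 = 154.
Holidays: Feb 12, 1999 (Fri); Feb 17, 1999 (Wed); May 2, 1999 (Sun); Jun 11, 1999 (Fri); Jun 14, 1999 (Mon); Jun 23, 1999 (Wed); Jun 25, 1999 (Fri); Jun 30, 1999 (Wed).
7 of the 8 holidays fall on weekdays; the rest are weekends and were already excluded.
Business days: 154 − 7 = 147.

147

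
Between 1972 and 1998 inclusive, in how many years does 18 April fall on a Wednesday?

Day of week of April 18 in each year:
1972: Tue, 1973: Wed ✓, 1974: Thu, 1975: Fri, 1976: Sun, 1977: Mon, 1978: Tue, 1979: Wed ✓, 1980: Fri, 1981: Sat, 1982: Sun, 1983: Mon, 1984: Wed ✓, 1985: Thu, 1986: Fri, 1987: Sat, 1988: Mon, 1989: Tue, 1990: Wed ✓, 1991: Thu, 1992: Sat, 1993: Sun, 1994: Mon, 1995: Tue, 1996: Thu, 1997: Fri, 1998: Sat
Wednesdays: 1973, 1979, 1984, 1990.

4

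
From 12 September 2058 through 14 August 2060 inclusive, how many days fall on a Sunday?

100 Sundays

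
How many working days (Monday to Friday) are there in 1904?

1904-01-01 is a Friday.
The range spans 366 days (inclusive of both endpoints).
366 = 7 × 52 + 2, so there are 52 full weeks plus 2 extra days.
Each full week contributes 5 weekdays (Mon–Fri): 52 × 5 = 260.
The 2 extra days are Friday, Saturday — 1 of them qualifies.
Total: 260 + 1 = 261.

261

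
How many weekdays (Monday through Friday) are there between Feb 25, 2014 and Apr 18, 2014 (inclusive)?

39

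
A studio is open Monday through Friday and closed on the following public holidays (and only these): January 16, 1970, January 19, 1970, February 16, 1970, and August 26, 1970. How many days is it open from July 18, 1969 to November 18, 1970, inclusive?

345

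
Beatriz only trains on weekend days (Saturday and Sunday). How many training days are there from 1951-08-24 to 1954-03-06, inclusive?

265

1951-08-24 is a Friday.
That's 926 days from start to end, counting both.
926 = 7 × 132 + 2, so there are 132 full weeks plus 2 extra days.
Each full week contributes 2 weekend days (Sat, Sun): 132 × 2 = 264.
The 2 extra days are Friday, Saturday — 1 of them qualifies.
Total: 264 + 1 = 265.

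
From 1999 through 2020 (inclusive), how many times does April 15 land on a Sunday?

4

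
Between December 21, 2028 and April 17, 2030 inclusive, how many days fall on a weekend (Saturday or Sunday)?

138

December 21, 2028 is a Thursday.
From December 21, 2028 to April 17, 2030 is 483 days inclusive.
483 = 7 × 69, so the span is exactly 69 full weeks.
Each full week contributes 2 weekend days (Sat, Sun): 69 × 2 = 138.
Total: 138.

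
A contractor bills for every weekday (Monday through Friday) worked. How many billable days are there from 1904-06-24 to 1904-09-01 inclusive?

50

1904-06-24 is a Friday.
From 1904-06-24 to 1904-09-01 is 70 days inclusive.
70 = 7 × 10, so the span is exactly 10 full weeks.
Each full week contributes 5 weekdays (Mon–Fri): 10 × 5 = 50.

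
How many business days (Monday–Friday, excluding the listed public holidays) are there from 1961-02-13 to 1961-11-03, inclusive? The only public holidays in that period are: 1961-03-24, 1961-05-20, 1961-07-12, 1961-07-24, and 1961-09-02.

1961-02-13 is a Monday.
The range spans 264 days (inclusive of both endpoints).
264 = 7 × 37 + 5, so there are 37 full weeks plus 5 extra days.
Each full week contributes 5 weekdays (Mon–Fri): 37 × 5 = 185.
The 5 extra days are Monday, Tuesday, Wednesday, Thursday, Friday — 5 of them qualify.
Total: 185 + 5 = 190.
Holidays: 1961-03-24 (Fri); 1961-05-20 (Sat); 1961-07-12 (Wed); 1961-07-24 (Mon); 1961-09-02 (Sat).
3 of the 5 holidays fall on weekdays; the rest are weekends and were already excluded.
Business days: 190 − 3 = 187.

187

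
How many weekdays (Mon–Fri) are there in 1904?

1904-01-01 is a Friday.
The range spans 366 days (inclusive of both endpoints).
366 = 7 × 52 + 2, so there are 52 full weeks plus 2 extra days.
Each full week contributes 5 weekdays (Mon–Fri): 52 × 5 = 260.
The 2 extra days are Friday, Saturday — 1 of them qualifies.
Total: 260 + 1 = 261.

261 weekdays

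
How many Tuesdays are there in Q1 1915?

13

1 January 1915 is a Friday.
From 1 January 1915 to 31 March 1915 is 90 days inclusive.
90 = 7 × 12 + 6, so there are 12 full weeks plus 6 extra days.
Each full week contributes one Tuesday: 12 so far.
The 6 extra days are Fri, Sat, Sun, Mon, Tue, Wed — 1 of them qualifies.
Total: 12 + 1 = 13.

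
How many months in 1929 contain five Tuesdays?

5

A month has five Tuesdays exactly when Tuesday falls within its first (length − 28) days.
Jan: 31 days, starts Tue → 5 of Tue, Wed, Thu ✓
Feb: 28 days, starts Fri → 5 of (none)
Mar: 31 days, starts Fri → 5 of Fri, Sat, Sun
Apr: 30 days, starts Mon → 5 of Mon, Tue ✓
May: 31 days, starts Wed → 5 of Wed, Thu, Fri
Jun: 30 days, starts Sat → 5 of Sat, Sun
Jul: 31 days, starts Mon → 5 of Mon, Tue, Wed ✓
Aug: 31 days, starts Thu → 5 of Thu, Fri, Sat
Sep: 30 days, starts Sun → 5 of Sun, Mon
Oct: 31 days, starts Tue → 5 of Tue, Wed, Thu ✓
Nov: 30 days, starts Fri → 5 of Fri, Sat
Dec: 31 days, starts Sun → 5 of Sun, Mon, Tue ✓
Months with five Tuesdays: Jan, Apr, Jul, Oct, Dec.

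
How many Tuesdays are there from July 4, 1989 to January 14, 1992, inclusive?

July 4, 1989 is a Tuesday.
That's 925 days from start to end, counting both.
925 = 7 × 132 + 1, so there are 132 full weeks plus 1 extra day.
Each full week contributes one Tuesday: 132 so far.
The 1 extra day is Tuesday — 1 of them qualifies.
Total: 132 + 1 = 133.

133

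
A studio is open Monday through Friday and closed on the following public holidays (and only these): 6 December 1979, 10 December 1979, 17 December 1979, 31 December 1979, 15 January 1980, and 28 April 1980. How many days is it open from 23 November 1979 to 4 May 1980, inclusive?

110 working days

23 November 1979 is a Friday.
The range spans 164 days (inclusive of both endpoints).
164 = 7 × 23 + 3, so there are 23 full weeks plus 3 extra days.
Each full week contributes 5 weekdays (Mon–Fri): 23 × 5 = 115.
The 3 extra days are Friday, Saturday, Sunday — 1 of them qualifies.
Total: 115 + 1 = 116.
Holidays: 6 December 1979 (Thu); 10 December 1979 (Mon); 17 December 1979 (Mon); 31 December 1979 (Mon); 15 January 1980 (Tue); 28 April 1980 (Mon).
All 6 holidays fall on weekdays, so subtract 6.
Business days: 116 − 6 = 110.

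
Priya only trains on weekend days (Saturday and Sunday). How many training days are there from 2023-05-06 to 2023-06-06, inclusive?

10

2023-05-06 is a Saturday.
From 2023-05-06 to 2023-06-06 is 32 days inclusive.
32 = 7 × 4 + 4, so there are 4 full weeks plus 4 extra days.
Each full week contributes 2 weekend days (Sat, Sun): 4 × 2 = 8.
The 4 extra days are Sat, Sun, Mon, Tue — 2 of them qualify.
Total: 8 + 2 = 10.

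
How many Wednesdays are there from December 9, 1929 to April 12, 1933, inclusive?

175

December 9, 1929 is a Monday.
That's 1221 days from start to end, counting both.
1221 = 7 × 174 + 3, so there are 174 full weeks plus 3 extra days.
Each full week contributes one Wednesday: 174 so far.
The 3 extra days are Monday, Tuesday, Wednesday — 1 of them qualifies.
Total: 174 + 1 = 175.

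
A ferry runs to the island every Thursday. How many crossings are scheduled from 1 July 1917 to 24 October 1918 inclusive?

1 July 1917 is a Sunday.
That's 481 days from start to end, counting both.
481 = 7 × 68 + 5, so there are 68 full weeks plus 5 extra days.
Each full week contributes one Thursday: 68 so far.
The 5 extra days are Sunday, Monday, Tuesday, Wednesday, Thursday — 1 of them qualifies.
Total: 68 + 1 = 69.

69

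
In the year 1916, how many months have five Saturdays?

5

A month has five Saturdays exactly when Saturday falls within its first (length − 28) days.
Jan: 31 days, starts Sat → 5 of Sat, Sun, Mon ✓
Feb: 29 days, starts Tue → 5 of Tue
Mar: 31 days, starts Wed → 5 of Wed, Thu, Fri
Apr: 30 days, starts Sat → 5 of Sat, Sun ✓
May: 31 days, starts Mon → 5 of Mon, Tue, Wed
Jun: 30 days, starts Thu → 5 of Thu, Fri
Jul: 31 days, starts Sat → 5 of Sat, Sun, Mon ✓
Aug: 31 days, starts Tue → 5 of Tue, Wed, Thu
Sep: 30 days, starts Fri → 5 of Fri, Sat ✓
Oct: 31 days, starts Sun → 5 of Sun, Mon, Tue
Nov: 30 days, starts Wed → 5 of Wed, Thu
Dec: 31 days, starts Fri → 5 of Fri, Sat, Sun ✓
Months with five Saturdays: Jan, Apr, Jul, Sep, Dec.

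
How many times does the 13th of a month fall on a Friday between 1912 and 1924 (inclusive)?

Friday-the-13ths by year:
1912: Sep, Dec
1913: Jun
1914: Feb, Mar, Nov
1915: Aug
1916: Oct
1917: Apr, Jul
1918: Sep, Dec
1919: Jun
1920: Feb, Aug
1921: May
1922: Jan, Oct
1923: Apr, Jul
1924: Jun

21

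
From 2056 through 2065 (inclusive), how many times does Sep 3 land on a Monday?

Day of week of September 3 in each year:
2056: Sun, 2057: Mon ✓, 2058: Tue, 2059: Wed, 2060: Fri, 2061: Sat, 2062: Sun, 2063: Mon ✓, 2064: Wed, 2065: Thu
Mondays: 2057, 2063.

2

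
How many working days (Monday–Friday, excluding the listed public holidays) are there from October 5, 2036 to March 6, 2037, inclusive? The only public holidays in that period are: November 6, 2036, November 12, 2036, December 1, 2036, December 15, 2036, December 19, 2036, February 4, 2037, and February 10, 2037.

October 5, 2036 is a Sunday.
That's 153 days from start to end, counting both.
153 = 7 × 21 + 6, so there are 21 full weeks plus 6 extra days.
Each full week contributes 5 weekdays (Mon–Fri): 21 × 5 = 105.
The 6 extra days are Sun, Mon, Tue, Wed, Thu, Fri — 5 of them qualify.
Total: 105 + 5 = 110.
Holidays: November 6, 2036 (Thu); November 12, 2036 (Wed); December 1, 2036 (Mon); December 15, 2036 (Mon); December 19, 2036 (Fri); February 4, 2037 (Wed); February 10, 2037 (Tue).
All 7 holidays fall on weekdays, so subtract 7.
Business days: 110 − 7 = 103.

103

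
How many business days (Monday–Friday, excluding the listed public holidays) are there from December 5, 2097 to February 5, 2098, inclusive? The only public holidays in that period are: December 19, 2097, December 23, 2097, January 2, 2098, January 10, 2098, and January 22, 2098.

December 5, 2097 is a Thursday.
That's 63 days from start to end, counting both.
63 = 7 × 9, so the span is exactly 9 full weeks.
Each full week contributes 5 weekdays (Mon–Fri): 9 × 5 = 45.
Holidays: December 19, 2097 (Thu); December 23, 2097 (Mon); January 2, 2098 (Thu); January 10, 2098 (Fri); January 22, 2098 (Wed).
All 5 holidays fall on weekdays, so subtract 5.
Business days: 45 − 5 = 40.

40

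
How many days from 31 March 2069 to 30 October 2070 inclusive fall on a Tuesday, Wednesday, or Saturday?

248

31 March 2069 is a Sunday.
The range spans 579 days (inclusive of both endpoints).
579 = 7 × 82 + 5, so there are 82 full weeks plus 5 extra days.
Each full week contributes 3 days from the set (Tue, Wed, Sat): 82 × 3 = 246.
The 5 extra days are Sun, Mon, Tue, Wed, Thu — 2 of them qualify.
Total: 246 + 2 = 248.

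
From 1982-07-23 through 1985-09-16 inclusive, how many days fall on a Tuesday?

1982-07-23 is a Friday.
The range spans 1152 days (inclusive of both endpoints).
1152 = 7 × 164 + 4, so there are 164 full weeks plus 4 extra days.
Each full week contributes one Tuesday: 164 so far.
The 4 extra days are Fri, Sat, Sun, Mon — none qualify.
Total: 164 + 0 = 164.

164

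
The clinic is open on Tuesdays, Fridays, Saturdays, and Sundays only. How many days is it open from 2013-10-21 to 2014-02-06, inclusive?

61

2013-10-21 is a Monday.
That's 109 days from start to end, counting both.
109 = 7 × 15 + 4, so there are 15 full weeks plus 4 extra days.
Each full week contributes 4 days from the set (Tue, Fri, Sat, Sun): 15 × 4 = 60.
The 4 extra days are Monday, Tuesday, Wednesday, Thursday — 1 of them qualifies.
Total: 60 + 1 = 61.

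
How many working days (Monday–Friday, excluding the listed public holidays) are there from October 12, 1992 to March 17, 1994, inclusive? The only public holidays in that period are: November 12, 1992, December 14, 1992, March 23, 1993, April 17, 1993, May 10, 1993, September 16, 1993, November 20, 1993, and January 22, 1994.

October 12, 1992 is a Monday.
From October 12, 1992 to March 17, 1994 is 522 days inclusive.
522 = 7 × 74 + 4, so there are 74 full weeks plus 4 extra days.
Each full week contributes 5 weekdays (Mon–Fri): 74 × 5 = 370.
The 4 extra days are Monday, Tuesday, Wednesday, Thursday — 4 of them qualify.
Total: 370 + 4 = 374.
Holidays: November 12, 1992 (Thu); December 14, 1992 (Mon); March 23, 1993 (Tue); April 17, 1993 (Sat); May 10, 1993 (Mon); September 16, 1993 (Thu); November 20, 1993 (Sat); January 22, 1994 (Sat).
5 of the 8 holidays fall on weekdays; the rest are weekends and were already excluded.
Business days: 374 − 5 = 369.

369 working days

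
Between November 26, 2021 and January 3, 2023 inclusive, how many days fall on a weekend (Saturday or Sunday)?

November 26, 2021 is a Friday.
The range spans 404 days (inclusive of both endpoints).
404 = 7 × 57 + 5, so there are 57 full weeks plus 5 extra days.
Each full week contributes 2 weekend days (Sat, Sun): 57 × 2 = 114.
The 5 extra days are Fri, Sat, Sun, Mon, Tue — 2 of them qualify.
Total: 114 + 2 = 116.

116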